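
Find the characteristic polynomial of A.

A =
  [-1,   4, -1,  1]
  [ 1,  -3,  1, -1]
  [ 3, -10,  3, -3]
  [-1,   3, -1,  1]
x^4

Expanding det(x·I − A) (e.g. by cofactor expansion or by noting that A is similar to its Jordan form J, which has the same characteristic polynomial as A) gives
  χ_A(x) = x^4
which factors as x^4. The eigenvalues (with algebraic multiplicities) are λ = 0 with multiplicity 4.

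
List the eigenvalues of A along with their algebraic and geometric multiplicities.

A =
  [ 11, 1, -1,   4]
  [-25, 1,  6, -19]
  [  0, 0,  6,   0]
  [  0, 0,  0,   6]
λ = 6: alg = 4, geom = 2

Step 1 — factor the characteristic polynomial to read off the algebraic multiplicities:
  χ_A(x) = (x - 6)^4

Step 2 — compute geometric multiplicities via the rank-nullity identity g(λ) = n − rank(A − λI):
  rank(A − (6)·I) = 2, so dim ker(A − (6)·I) = n − 2 = 2

Summary:
  λ = 6: algebraic multiplicity = 4, geometric multiplicity = 2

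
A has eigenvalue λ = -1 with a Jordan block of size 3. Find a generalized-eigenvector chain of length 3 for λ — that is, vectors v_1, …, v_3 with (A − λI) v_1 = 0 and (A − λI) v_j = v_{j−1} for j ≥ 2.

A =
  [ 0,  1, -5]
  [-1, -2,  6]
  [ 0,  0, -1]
A Jordan chain for λ = -1 of length 3:
v_1 = (1, -1, 0)ᵀ
v_2 = (-5, 6, 0)ᵀ
v_3 = (0, 0, 1)ᵀ

Let N = A − (-1)·I. We want v_3 with N^3 v_3 = 0 but N^2 v_3 ≠ 0; then v_{j-1} := N · v_j for j = 3, …, 2.

Pick v_3 = (0, 0, 1)ᵀ.
Then v_2 = N · v_3 = (-5, 6, 0)ᵀ.
Then v_1 = N · v_2 = (1, -1, 0)ᵀ.

Sanity check: (A − (-1)·I) v_1 = (0, 0, 0)ᵀ = 0. ✓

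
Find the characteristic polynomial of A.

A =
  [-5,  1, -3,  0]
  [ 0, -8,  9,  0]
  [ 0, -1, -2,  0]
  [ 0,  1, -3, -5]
x^4 + 20*x^3 + 150*x^2 + 500*x + 625

Expanding det(x·I − A) (e.g. by cofactor expansion or by noting that A is similar to its Jordan form J, which has the same characteristic polynomial as A) gives
  χ_A(x) = x^4 + 20*x^3 + 150*x^2 + 500*x + 625
which factors as (x + 5)^4. The eigenvalues (with algebraic multiplicities) are λ = -5 with multiplicity 4.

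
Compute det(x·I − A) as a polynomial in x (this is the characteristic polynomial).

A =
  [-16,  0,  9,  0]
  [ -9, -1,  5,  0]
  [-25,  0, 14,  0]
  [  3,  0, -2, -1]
x^4 + 4*x^3 + 6*x^2 + 4*x + 1

Expanding det(x·I − A) (e.g. by cofactor expansion or by noting that A is similar to its Jordan form J, which has the same characteristic polynomial as A) gives
  χ_A(x) = x^4 + 4*x^3 + 6*x^2 + 4*x + 1
which factors as (x + 1)^4. The eigenvalues (with algebraic multiplicities) are λ = -1 with multiplicity 4.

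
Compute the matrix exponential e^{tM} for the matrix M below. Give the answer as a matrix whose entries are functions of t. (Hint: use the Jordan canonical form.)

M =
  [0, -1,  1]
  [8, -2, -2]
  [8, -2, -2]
e^{tM} =
  [1, -t, t]
  [2 - 2*exp(-4*t), 1 - 2*t, 2*t - 1 + exp(-4*t)]
  [2 - 2*exp(-4*t), -2*t, 2*t + exp(-4*t)]

Strategy: write M = P · J · P⁻¹ where J is a Jordan canonical form, so e^{tM} = P · e^{tJ} · P⁻¹, and e^{tJ} can be computed block-by-block.

M has Jordan form
J =
  [-4, 0, 0]
  [ 0, 0, 1]
  [ 0, 0, 0]
(up to reordering of blocks).

Per-block formulas:
  For a 1×1 block at λ = -4: exp(t · [-4]) = [e^(-4t)].
  For a 2×2 Jordan block J_2(0): exp(t · J_2(0)) = e^(0t)·(I + t·N), where N is the 2×2 nilpotent shift.

After assembling e^{tJ} and conjugating by P, we get:

e^{tM} =
  [1, -t, t]
  [2 - 2*exp(-4*t), 1 - 2*t, 2*t - 1 + exp(-4*t)]
  [2 - 2*exp(-4*t), -2*t, 2*t + exp(-4*t)]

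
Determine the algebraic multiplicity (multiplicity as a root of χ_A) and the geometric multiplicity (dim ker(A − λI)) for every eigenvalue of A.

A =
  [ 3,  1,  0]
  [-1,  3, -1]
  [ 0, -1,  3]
λ = 3: alg = 3, geom = 1

Step 1 — factor the characteristic polynomial to read off the algebraic multiplicities:
  χ_A(x) = (x - 3)^3

Step 2 — compute geometric multiplicities via the rank-nullity identity g(λ) = n − rank(A − λI):
  rank(A − (3)·I) = 2, so dim ker(A − (3)·I) = n − 2 = 1

Summary:
  λ = 3: algebraic multiplicity = 3, geometric multiplicity = 1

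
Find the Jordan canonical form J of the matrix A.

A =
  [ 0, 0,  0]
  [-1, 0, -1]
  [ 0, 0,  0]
J_2(0) ⊕ J_1(0)

The characteristic polynomial is
  det(x·I − A) = x^3

Eigenvalues and multiplicities (the geometric multiplicity of λ is n − rank(A − λI), which equals the number of Jordan blocks for λ):
  λ = 0: algebraic multiplicity = 3, geometric multiplicity = 2

Determining the block sizes for each eigenvalue:
  λ = 0: 2 blocks summing to 3 forces exactly one block of size 2 and the rest size 1 → block sizes [2, 1]

Assembling the blocks gives a Jordan form
J =
  [0, 1, 0]
  [0, 0, 0]
  [0, 0, 0]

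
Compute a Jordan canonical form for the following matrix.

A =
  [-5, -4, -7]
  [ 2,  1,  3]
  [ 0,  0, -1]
J_1(-3) ⊕ J_2(-1)

The characteristic polynomial is
  det(x·I − A) = x^3 + 5*x^2 + 7*x + 3 = (x + 1)^2*(x + 3)

Eigenvalues and multiplicities (the geometric multiplicity of λ is n − rank(A − λI), which equals the number of Jordan blocks for λ):
  λ = -3: algebraic multiplicity = 1, geometric multiplicity = 1
  λ = -1: algebraic multiplicity = 2, geometric multiplicity = 1

Determining the block sizes for each eigenvalue:
  λ = -3: one block (gm = 1), so the single block has size am = 1 → block sizes [1]
  λ = -1: one block (gm = 1), so the single block has size am = 2 → block sizes [2]

Assembling the blocks gives a Jordan form
J =
  [-3,  0,  0]
  [ 0, -1,  1]
  [ 0,  0, -1]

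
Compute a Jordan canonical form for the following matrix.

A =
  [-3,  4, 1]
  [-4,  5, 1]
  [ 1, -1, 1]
J_3(1)

The characteristic polynomial is
  det(x·I − A) = x^3 - 3*x^2 + 3*x - 1 = (x - 1)^3

Eigenvalues and multiplicities (the geometric multiplicity of λ is n − rank(A − λI), which equals the number of Jordan blocks for λ):
  λ = 1: algebraic multiplicity = 3, geometric multiplicity = 1

Determining the block sizes for each eigenvalue:
  λ = 1: one block (gm = 1), so the single block has size am = 3 → block sizes [3]

Assembling the blocks gives a Jordan form
J =
  [1, 1, 0]
  [0, 1, 1]
  [0, 0, 1]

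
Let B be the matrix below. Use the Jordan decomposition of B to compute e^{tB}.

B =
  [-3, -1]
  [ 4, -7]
e^{tB} =
  [2*t*exp(-5*t) + exp(-5*t), -t*exp(-5*t)]
  [4*t*exp(-5*t), -2*t*exp(-5*t) + exp(-5*t)]

Strategy: write B = P · J · P⁻¹ where J is a Jordan canonical form, so e^{tB} = P · e^{tJ} · P⁻¹, and e^{tJ} can be computed block-by-block.

B has Jordan form
J =
  [-5,  1]
  [ 0, -5]
(up to reordering of blocks).

Per-block formulas:
  For a 2×2 Jordan block J_2(-5): exp(t · J_2(-5)) = e^(-5t)·(I + t·N), where N is the 2×2 nilpotent shift.

After assembling e^{tJ} and conjugating by P, we get:

e^{tB} =
  [2*t*exp(-5*t) + exp(-5*t), -t*exp(-5*t)]
  [4*t*exp(-5*t), -2*t*exp(-5*t) + exp(-5*t)]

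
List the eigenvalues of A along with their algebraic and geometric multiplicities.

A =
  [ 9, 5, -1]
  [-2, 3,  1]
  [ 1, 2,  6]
λ = 6: alg = 3, geom = 1

Step 1 — factor the characteristic polynomial to read off the algebraic multiplicities:
  χ_A(x) = (x - 6)^3

Step 2 — compute geometric multiplicities via the rank-nullity identity g(λ) = n − rank(A − λI):
  rank(A − (6)·I) = 2, so dim ker(A − (6)·I) = n − 2 = 1

Summary:
  λ = 6: algebraic multiplicity = 3, geometric multiplicity = 1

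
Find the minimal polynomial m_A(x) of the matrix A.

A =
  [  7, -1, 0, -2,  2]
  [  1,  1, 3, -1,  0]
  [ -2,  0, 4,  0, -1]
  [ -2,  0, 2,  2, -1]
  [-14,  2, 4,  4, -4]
x^3 - 6*x^2 + 12*x - 8

The characteristic polynomial is χ_A(x) = (x - 2)^5, so the eigenvalues are known. The minimal polynomial is
  m_A(x) = Π_λ (x − λ)^{k_λ}
where k_λ is the size of the *largest* Jordan block for λ (equivalently, the smallest k with (A − λI)^k v = 0 for every generalised eigenvector v of λ).

  λ = 2: largest Jordan block has size 3, contributing (x − 2)^3

So m_A(x) = (x - 2)^3 = x^3 - 6*x^2 + 12*x - 8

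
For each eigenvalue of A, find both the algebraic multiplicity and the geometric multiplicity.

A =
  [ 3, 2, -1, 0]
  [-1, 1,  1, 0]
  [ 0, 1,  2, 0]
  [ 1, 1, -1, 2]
λ = 2: alg = 4, geom = 2

Step 1 — factor the characteristic polynomial to read off the algebraic multiplicities:
  χ_A(x) = (x - 2)^4

Step 2 — compute geometric multiplicities via the rank-nullity identity g(λ) = n − rank(A − λI):
  rank(A − (2)·I) = 2, so dim ker(A − (2)·I) = n − 2 = 2

Summary:
  λ = 2: algebraic multiplicity = 4, geometric multiplicity = 2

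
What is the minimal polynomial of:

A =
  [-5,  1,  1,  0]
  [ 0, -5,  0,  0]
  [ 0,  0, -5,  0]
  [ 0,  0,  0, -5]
x^2 + 10*x + 25

The characteristic polynomial is χ_A(x) = (x + 5)^4, so the eigenvalues are known. The minimal polynomial is
  m_A(x) = Π_λ (x − λ)^{k_λ}
where k_λ is the size of the *largest* Jordan block for λ (equivalently, the smallest k with (A − λI)^k v = 0 for every generalised eigenvector v of λ).

  λ = -5: largest Jordan block has size 2, contributing (x + 5)^2

So m_A(x) = (x + 5)^2 = x^2 + 10*x + 25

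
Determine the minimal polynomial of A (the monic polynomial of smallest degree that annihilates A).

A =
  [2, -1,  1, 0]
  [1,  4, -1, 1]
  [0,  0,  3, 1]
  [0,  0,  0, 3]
x^2 - 6*x + 9

The characteristic polynomial is χ_A(x) = (x - 3)^4, so the eigenvalues are known. The minimal polynomial is
  m_A(x) = Π_λ (x − λ)^{k_λ}
where k_λ is the size of the *largest* Jordan block for λ (equivalently, the smallest k with (A − λI)^k v = 0 for every generalised eigenvector v of λ).

  λ = 3: largest Jordan block has size 2, contributing (x − 3)^2

So m_A(x) = (x - 3)^2 = x^2 - 6*x + 9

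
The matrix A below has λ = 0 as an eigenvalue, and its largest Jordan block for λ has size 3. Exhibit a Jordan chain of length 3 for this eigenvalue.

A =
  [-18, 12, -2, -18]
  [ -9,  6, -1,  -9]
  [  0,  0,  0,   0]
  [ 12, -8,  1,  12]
A Jordan chain for λ = 0 of length 3:
v_1 = (6, 3, 0, -4)ᵀ
v_2 = (-2, -1, 0, 1)ᵀ
v_3 = (0, 0, 1, 0)ᵀ

Let N = A − (0)·I. We want v_3 with N^3 v_3 = 0 but N^2 v_3 ≠ 0; then v_{j-1} := N · v_j for j = 3, …, 2.

Pick v_3 = (0, 0, 1, 0)ᵀ.
Then v_2 = N · v_3 = (-2, -1, 0, 1)ᵀ.
Then v_1 = N · v_2 = (6, 3, 0, -4)ᵀ.

Sanity check: (A − (0)·I) v_1 = (0, 0, 0, 0)ᵀ = 0. ✓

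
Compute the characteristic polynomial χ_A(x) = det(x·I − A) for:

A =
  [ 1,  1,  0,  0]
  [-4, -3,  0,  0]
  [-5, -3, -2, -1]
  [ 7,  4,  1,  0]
x^4 + 4*x^3 + 6*x^2 + 4*x + 1

Expanding det(x·I − A) (e.g. by cofactor expansion or by noting that A is similar to its Jordan form J, which has the same characteristic polynomial as A) gives
  χ_A(x) = x^4 + 4*x^3 + 6*x^2 + 4*x + 1
which factors as (x + 1)^4. The eigenvalues (with algebraic multiplicities) are λ = -1 with multiplicity 4.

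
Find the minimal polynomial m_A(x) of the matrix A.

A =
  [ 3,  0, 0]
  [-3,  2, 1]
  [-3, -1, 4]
x^2 - 6*x + 9

The characteristic polynomial is χ_A(x) = (x - 3)^3, so the eigenvalues are known. The minimal polynomial is
  m_A(x) = Π_λ (x − λ)^{k_λ}
where k_λ is the size of the *largest* Jordan block for λ (equivalently, the smallest k with (A − λI)^k v = 0 for every generalised eigenvector v of λ).

  λ = 3: largest Jordan block has size 2, contributing (x − 3)^2

So m_A(x) = (x - 3)^2 = x^2 - 6*x + 9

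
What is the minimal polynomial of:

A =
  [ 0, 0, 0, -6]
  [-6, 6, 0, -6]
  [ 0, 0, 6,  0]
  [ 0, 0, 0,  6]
x^2 - 6*x

The characteristic polynomial is χ_A(x) = x*(x - 6)^3, so the eigenvalues are known. The minimal polynomial is
  m_A(x) = Π_λ (x − λ)^{k_λ}
where k_λ is the size of the *largest* Jordan block for λ (equivalently, the smallest k with (A − λI)^k v = 0 for every generalised eigenvector v of λ).

  λ = 0: largest Jordan block has size 1, contributing (x − 0)
  λ = 6: largest Jordan block has size 1, contributing (x − 6)

So m_A(x) = x*(x - 6) = x^2 - 6*x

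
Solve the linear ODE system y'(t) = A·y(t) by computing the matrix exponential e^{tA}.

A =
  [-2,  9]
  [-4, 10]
e^{tA} =
  [-6*t*exp(4*t) + exp(4*t), 9*t*exp(4*t)]
  [-4*t*exp(4*t), 6*t*exp(4*t) + exp(4*t)]

Strategy: write A = P · J · P⁻¹ where J is a Jordan canonical form, so e^{tA} = P · e^{tJ} · P⁻¹, and e^{tJ} can be computed block-by-block.

A has Jordan form
J =
  [4, 1]
  [0, 4]
(up to reordering of blocks).

Per-block formulas:
  For a 2×2 Jordan block J_2(4): exp(t · J_2(4)) = e^(4t)·(I + t·N), where N is the 2×2 nilpotent shift.

After assembling e^{tJ} and conjugating by P, we get:

e^{tA} =
  [-6*t*exp(4*t) + exp(4*t), 9*t*exp(4*t)]
  [-4*t*exp(4*t), 6*t*exp(4*t) + exp(4*t)]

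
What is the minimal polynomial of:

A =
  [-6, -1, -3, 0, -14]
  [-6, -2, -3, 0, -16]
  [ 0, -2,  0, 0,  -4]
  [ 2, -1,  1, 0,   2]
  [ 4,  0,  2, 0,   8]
x^3

The characteristic polynomial is χ_A(x) = x^5, so the eigenvalues are known. The minimal polynomial is
  m_A(x) = Π_λ (x − λ)^{k_λ}
where k_λ is the size of the *largest* Jordan block for λ (equivalently, the smallest k with (A − λI)^k v = 0 for every generalised eigenvector v of λ).

  λ = 0: largest Jordan block has size 3, contributing (x − 0)^3

So m_A(x) = x^3 = x^3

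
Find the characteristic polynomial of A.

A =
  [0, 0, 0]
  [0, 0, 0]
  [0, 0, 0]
x^3

Expanding det(x·I − A) (e.g. by cofactor expansion or by noting that A is similar to its Jordan form J, which has the same characteristic polynomial as A) gives
  χ_A(x) = x^3
which factors as x^3. The eigenvalues (with algebraic multiplicities) are λ = 0 with multiplicity 3.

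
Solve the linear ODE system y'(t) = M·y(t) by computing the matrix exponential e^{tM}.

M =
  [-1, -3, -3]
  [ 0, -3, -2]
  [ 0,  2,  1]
e^{tM} =
  [exp(-t), -3*t*exp(-t), -3*t*exp(-t)]
  [0, -2*t*exp(-t) + exp(-t), -2*t*exp(-t)]
  [0, 2*t*exp(-t), 2*t*exp(-t) + exp(-t)]

Strategy: write M = P · J · P⁻¹ where J is a Jordan canonical form, so e^{tM} = P · e^{tJ} · P⁻¹, and e^{tJ} can be computed block-by-block.

M has Jordan form
J =
  [-1,  1,  0]
  [ 0, -1,  0]
  [ 0,  0, -1]
(up to reordering of blocks).

Per-block formulas:
  For a 1×1 block at λ = -1: exp(t · [-1]) = [e^(-1t)].
  For a 2×2 Jordan block J_2(-1): exp(t · J_2(-1)) = e^(-1t)·(I + t·N), where N is the 2×2 nilpotent shift.

After assembling e^{tJ} and conjugating by P, we get:

e^{tM} =
  [exp(-t), -3*t*exp(-t), -3*t*exp(-t)]
  [0, -2*t*exp(-t) + exp(-t), -2*t*exp(-t)]
  [0, 2*t*exp(-t), 2*t*exp(-t) + exp(-t)]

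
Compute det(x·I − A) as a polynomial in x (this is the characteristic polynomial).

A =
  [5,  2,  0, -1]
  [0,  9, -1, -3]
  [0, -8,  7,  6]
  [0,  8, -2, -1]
x^4 - 20*x^3 + 150*x^2 - 500*x + 625

Expanding det(x·I − A) (e.g. by cofactor expansion or by noting that A is similar to its Jordan form J, which has the same characteristic polynomial as A) gives
  χ_A(x) = x^4 - 20*x^3 + 150*x^2 - 500*x + 625
which factors as (x - 5)^4. The eigenvalues (with algebraic multiplicities) are λ = 5 with multiplicity 4.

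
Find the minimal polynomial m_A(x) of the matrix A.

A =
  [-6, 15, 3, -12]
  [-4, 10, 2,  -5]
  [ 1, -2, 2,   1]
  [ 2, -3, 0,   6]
x^2 - 6*x + 9

The characteristic polynomial is χ_A(x) = (x - 3)^4, so the eigenvalues are known. The minimal polynomial is
  m_A(x) = Π_λ (x − λ)^{k_λ}
where k_λ is the size of the *largest* Jordan block for λ (equivalently, the smallest k with (A − λI)^k v = 0 for every generalised eigenvector v of λ).

  λ = 3: largest Jordan block has size 2, contributing (x − 3)^2

So m_A(x) = (x - 3)^2 = x^2 - 6*x + 9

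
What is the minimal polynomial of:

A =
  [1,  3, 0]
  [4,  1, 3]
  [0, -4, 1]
x^3 - 3*x^2 + 3*x - 1

The characteristic polynomial is χ_A(x) = (x - 1)^3, so the eigenvalues are known. The minimal polynomial is
  m_A(x) = Π_λ (x − λ)^{k_λ}
where k_λ is the size of the *largest* Jordan block for λ (equivalently, the smallest k with (A − λI)^k v = 0 for every generalised eigenvector v of λ).

  λ = 1: largest Jordan block has size 3, contributing (x − 1)^3

So m_A(x) = (x - 1)^3 = x^3 - 3*x^2 + 3*x - 1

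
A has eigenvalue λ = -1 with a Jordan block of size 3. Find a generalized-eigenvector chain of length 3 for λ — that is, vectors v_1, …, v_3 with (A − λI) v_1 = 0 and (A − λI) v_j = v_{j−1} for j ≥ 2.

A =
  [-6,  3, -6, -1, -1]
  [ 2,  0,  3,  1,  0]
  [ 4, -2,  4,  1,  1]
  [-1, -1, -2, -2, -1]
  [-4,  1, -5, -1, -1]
A Jordan chain for λ = -1 of length 3:
v_1 = (12, 3, -9, 0, 3)ᵀ
v_2 = (-5, 2, 4, -1, -4)ᵀ
v_3 = (1, 0, 0, 0, 0)ᵀ

Let N = A − (-1)·I. We want v_3 with N^3 v_3 = 0 but N^2 v_3 ≠ 0; then v_{j-1} := N · v_j for j = 3, …, 2.

Pick v_3 = (1, 0, 0, 0, 0)ᵀ.
Then v_2 = N · v_3 = (-5, 2, 4, -1, -4)ᵀ.
Then v_1 = N · v_2 = (12, 3, -9, 0, 3)ᵀ.

Sanity check: (A − (-1)·I) v_1 = (0, 0, 0, 0, 0)ᵀ = 0. ✓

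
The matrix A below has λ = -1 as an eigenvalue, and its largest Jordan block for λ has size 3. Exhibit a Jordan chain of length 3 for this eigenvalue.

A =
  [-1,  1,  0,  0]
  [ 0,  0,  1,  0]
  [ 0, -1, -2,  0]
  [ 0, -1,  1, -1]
A Jordan chain for λ = -1 of length 3:
v_1 = (1, 0, 0, -2)ᵀ
v_2 = (1, 1, -1, -1)ᵀ
v_3 = (0, 1, 0, 0)ᵀ

Let N = A − (-1)·I. We want v_3 with N^3 v_3 = 0 but N^2 v_3 ≠ 0; then v_{j-1} := N · v_j for j = 3, …, 2.

Pick v_3 = (0, 1, 0, 0)ᵀ.
Then v_2 = N · v_3 = (1, 1, -1, -1)ᵀ.
Then v_1 = N · v_2 = (1, 0, 0, -2)ᵀ.

Sanity check: (A − (-1)·I) v_1 = (0, 0, 0, 0)ᵀ = 0. ✓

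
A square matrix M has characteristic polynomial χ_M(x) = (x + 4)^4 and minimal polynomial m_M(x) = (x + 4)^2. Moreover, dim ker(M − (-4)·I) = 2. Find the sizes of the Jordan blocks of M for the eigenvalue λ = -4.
Block sizes for λ = -4: [2, 2]

Step 1 — from the characteristic polynomial, algebraic multiplicity of λ = -4 is 4. From dim ker(M − (-4)·I) = 2, there are exactly 2 Jordan blocks for λ = -4.
Step 2 — from the minimal polynomial, the factor (x + 4)^2 tells us the largest block for λ = -4 has size 2.
Step 3 — with total size 4, 2 blocks, and largest block 2, the block sizes (in nonincreasing order) are [2, 2].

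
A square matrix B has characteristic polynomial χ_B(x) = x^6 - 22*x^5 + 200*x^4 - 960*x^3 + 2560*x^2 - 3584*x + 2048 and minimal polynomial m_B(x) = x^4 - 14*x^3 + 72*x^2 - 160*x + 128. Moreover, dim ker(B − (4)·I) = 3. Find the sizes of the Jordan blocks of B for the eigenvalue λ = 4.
Block sizes for λ = 4: [3, 1, 1]

Step 1 — from the characteristic polynomial, algebraic multiplicity of λ = 4 is 5. From dim ker(B − (4)·I) = 3, there are exactly 3 Jordan blocks for λ = 4.
Step 2 — from the minimal polynomial, the factor (x − 4)^3 tells us the largest block for λ = 4 has size 3.
Step 3 — with total size 5, 3 blocks, and largest block 3, the block sizes (in nonincreasing order) are [3, 1, 1].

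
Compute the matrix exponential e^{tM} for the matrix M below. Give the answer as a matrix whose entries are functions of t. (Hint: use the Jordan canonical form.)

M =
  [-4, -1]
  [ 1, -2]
e^{tM} =
  [-t*exp(-3*t) + exp(-3*t), -t*exp(-3*t)]
  [t*exp(-3*t), t*exp(-3*t) + exp(-3*t)]

Strategy: write M = P · J · P⁻¹ where J is a Jordan canonical form, so e^{tM} = P · e^{tJ} · P⁻¹, and e^{tJ} can be computed block-by-block.

M has Jordan form
J =
  [-3,  1]
  [ 0, -3]
(up to reordering of blocks).

Per-block formulas:
  For a 2×2 Jordan block J_2(-3): exp(t · J_2(-3)) = e^(-3t)·(I + t·N), where N is the 2×2 nilpotent shift.

After assembling e^{tJ} and conjugating by P, we get:

e^{tM} =
  [-t*exp(-3*t) + exp(-3*t), -t*exp(-3*t)]
  [t*exp(-3*t), t*exp(-3*t) + exp(-3*t)]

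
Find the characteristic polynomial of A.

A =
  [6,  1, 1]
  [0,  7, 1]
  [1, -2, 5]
x^3 - 18*x^2 + 108*x - 216

Expanding det(x·I − A) (e.g. by cofactor expansion or by noting that A is similar to its Jordan form J, which has the same characteristic polynomial as A) gives
  χ_A(x) = x^3 - 18*x^2 + 108*x - 216
which factors as (x - 6)^3. The eigenvalues (with algebraic multiplicities) are λ = 6 with multiplicity 3.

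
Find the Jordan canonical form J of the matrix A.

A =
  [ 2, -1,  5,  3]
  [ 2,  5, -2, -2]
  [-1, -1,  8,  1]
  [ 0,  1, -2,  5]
J_3(5) ⊕ J_1(5)

The characteristic polynomial is
  det(x·I − A) = x^4 - 20*x^3 + 150*x^2 - 500*x + 625 = (x - 5)^4

Eigenvalues and multiplicities (the geometric multiplicity of λ is n − rank(A − λI), which equals the number of Jordan blocks for λ):
  λ = 5: algebraic multiplicity = 4, geometric multiplicity = 2

Determining the block sizes for each eigenvalue:
  λ = 5: with am = 4 and gm = 2, the partition is not yet determined (e.g. several partitions of 4 into 2 parts exist). Let N = A − (5)·I. Computing rank(N^1) = 2, rank(N^2) = 1, rank(N^3) = 0; the number of blocks of size ≥ j is rank(N^{j−1}) − rank(N^j), giving [2, 1, 1]. So we have 1 block(s) of size 3, 1 block(s) of size 1 → block sizes [3, 1]

Assembling the blocks gives a Jordan form
J =
  [5, 1, 0, 0]
  [0, 5, 1, 0]
  [0, 0, 5, 0]
  [0, 0, 0, 5]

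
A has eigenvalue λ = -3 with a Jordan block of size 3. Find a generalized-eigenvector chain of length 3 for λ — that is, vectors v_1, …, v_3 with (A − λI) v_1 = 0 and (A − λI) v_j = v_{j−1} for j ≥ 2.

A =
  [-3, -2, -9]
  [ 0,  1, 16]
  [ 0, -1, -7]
A Jordan chain for λ = -3 of length 3:
v_1 = (1, 0, 0)ᵀ
v_2 = (-2, 4, -1)ᵀ
v_3 = (0, 1, 0)ᵀ

Let N = A − (-3)·I. We want v_3 with N^3 v_3 = 0 but N^2 v_3 ≠ 0; then v_{j-1} := N · v_j for j = 3, …, 2.

Pick v_3 = (0, 1, 0)ᵀ.
Then v_2 = N · v_3 = (-2, 4, -1)ᵀ.
Then v_1 = N · v_2 = (1, 0, 0)ᵀ.

Sanity check: (A − (-3)·I) v_1 = (0, 0, 0)ᵀ = 0. ✓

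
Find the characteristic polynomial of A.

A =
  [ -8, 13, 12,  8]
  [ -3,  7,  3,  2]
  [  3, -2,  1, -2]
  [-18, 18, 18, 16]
x^4 - 16*x^3 + 96*x^2 - 256*x + 256

Expanding det(x·I − A) (e.g. by cofactor expansion or by noting that A is similar to its Jordan form J, which has the same characteristic polynomial as A) gives
  χ_A(x) = x^4 - 16*x^3 + 96*x^2 - 256*x + 256
which factors as (x - 4)^4. The eigenvalues (with algebraic multiplicities) are λ = 4 with multiplicity 4.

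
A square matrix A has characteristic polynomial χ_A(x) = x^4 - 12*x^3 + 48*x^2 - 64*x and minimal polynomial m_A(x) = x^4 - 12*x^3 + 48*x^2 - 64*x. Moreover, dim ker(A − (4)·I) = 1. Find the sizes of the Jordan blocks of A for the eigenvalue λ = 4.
Block sizes for λ = 4: [3]

Step 1 — from the characteristic polynomial, algebraic multiplicity of λ = 4 is 3. From dim ker(A − (4)·I) = 1, there are exactly 1 Jordan blocks for λ = 4.
Step 2 — from the minimal polynomial, the factor (x − 4)^3 tells us the largest block for λ = 4 has size 3.
Step 3 — with total size 3, 1 blocks, and largest block 3, the block sizes (in nonincreasing order) are [3].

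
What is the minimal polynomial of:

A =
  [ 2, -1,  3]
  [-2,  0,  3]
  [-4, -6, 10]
x^3 - 12*x^2 + 48*x - 64

The characteristic polynomial is χ_A(x) = (x - 4)^3, so the eigenvalues are known. The minimal polynomial is
  m_A(x) = Π_λ (x − λ)^{k_λ}
where k_λ is the size of the *largest* Jordan block for λ (equivalently, the smallest k with (A − λI)^k v = 0 for every generalised eigenvector v of λ).

  λ = 4: largest Jordan block has size 3, contributing (x − 4)^3

So m_A(x) = (x - 4)^3 = x^3 - 12*x^2 + 48*x - 64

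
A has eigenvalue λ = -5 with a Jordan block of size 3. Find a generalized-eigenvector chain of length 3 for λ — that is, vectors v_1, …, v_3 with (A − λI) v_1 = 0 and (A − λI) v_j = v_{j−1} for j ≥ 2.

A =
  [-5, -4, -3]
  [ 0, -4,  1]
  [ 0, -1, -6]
A Jordan chain for λ = -5 of length 3:
v_1 = (-1, 0, 0)ᵀ
v_2 = (-4, 1, -1)ᵀ
v_3 = (0, 1, 0)ᵀ

Let N = A − (-5)·I. We want v_3 with N^3 v_3 = 0 but N^2 v_3 ≠ 0; then v_{j-1} := N · v_j for j = 3, …, 2.

Pick v_3 = (0, 1, 0)ᵀ.
Then v_2 = N · v_3 = (-4, 1, -1)ᵀ.
Then v_1 = N · v_2 = (-1, 0, 0)ᵀ.

Sanity check: (A − (-5)·I) v_1 = (0, 0, 0)ᵀ = 0. ✓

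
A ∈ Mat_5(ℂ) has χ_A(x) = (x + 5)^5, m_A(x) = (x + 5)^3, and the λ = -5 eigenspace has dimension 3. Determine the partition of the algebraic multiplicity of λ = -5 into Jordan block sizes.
Block sizes for λ = -5: [3, 1, 1]

Step 1 — from the characteristic polynomial, algebraic multiplicity of λ = -5 is 5. From dim ker(A − (-5)·I) = 3, there are exactly 3 Jordan blocks for λ = -5.
Step 2 — from the minimal polynomial, the factor (x + 5)^3 tells us the largest block for λ = -5 has size 3.
Step 3 — with total size 5, 3 blocks, and largest block 3, the block sizes (in nonincreasing order) are [3, 1, 1].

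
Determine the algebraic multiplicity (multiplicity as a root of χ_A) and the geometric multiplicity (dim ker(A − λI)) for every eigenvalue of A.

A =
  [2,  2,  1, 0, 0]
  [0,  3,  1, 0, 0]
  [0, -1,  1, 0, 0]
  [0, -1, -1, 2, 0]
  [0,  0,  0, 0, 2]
λ = 2: alg = 5, geom = 3

Step 1 — factor the characteristic polynomial to read off the algebraic multiplicities:
  χ_A(x) = (x - 2)^5

Step 2 — compute geometric multiplicities via the rank-nullity identity g(λ) = n − rank(A − λI):
  rank(A − (2)·I) = 2, so dim ker(A − (2)·I) = n − 2 = 3

Summary:
  λ = 2: algebraic multiplicity = 5, geometric multiplicity = 3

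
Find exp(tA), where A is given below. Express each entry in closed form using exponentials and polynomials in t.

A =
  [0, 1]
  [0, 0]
e^{tA} =
  [1, t]
  [0, 1]

Strategy: write A = P · J · P⁻¹ where J is a Jordan canonical form, so e^{tA} = P · e^{tJ} · P⁻¹, and e^{tJ} can be computed block-by-block.

A has Jordan form
J =
  [0, 1]
  [0, 0]
(up to reordering of blocks).

Per-block formulas:
  For a 2×2 Jordan block J_2(0): exp(t · J_2(0)) = e^(0t)·(I + t·N), where N is the 2×2 nilpotent shift.

After assembling e^{tJ} and conjugating by P, we get:

e^{tA} =
  [1, t]
  [0, 1]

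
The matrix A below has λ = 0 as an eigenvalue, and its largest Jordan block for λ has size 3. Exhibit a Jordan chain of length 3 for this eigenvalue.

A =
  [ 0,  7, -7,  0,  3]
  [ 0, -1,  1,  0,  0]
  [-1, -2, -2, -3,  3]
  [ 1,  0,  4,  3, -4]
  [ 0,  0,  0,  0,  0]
A Jordan chain for λ = 0 of length 3:
v_1 = (7, -1, -1, -1, 0)ᵀ
v_2 = (0, 0, -1, 1, 0)ᵀ
v_3 = (1, 0, 0, 0, 0)ᵀ

Let N = A − (0)·I. We want v_3 with N^3 v_3 = 0 but N^2 v_3 ≠ 0; then v_{j-1} := N · v_j for j = 3, …, 2.

Pick v_3 = (1, 0, 0, 0, 0)ᵀ.
Then v_2 = N · v_3 = (0, 0, -1, 1, 0)ᵀ.
Then v_1 = N · v_2 = (7, -1, -1, -1, 0)ᵀ.

Sanity check: (A − (0)·I) v_1 = (0, 0, 0, 0, 0)ᵀ = 0. ✓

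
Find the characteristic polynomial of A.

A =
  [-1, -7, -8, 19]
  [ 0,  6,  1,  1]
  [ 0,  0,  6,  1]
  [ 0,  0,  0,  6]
x^4 - 17*x^3 + 90*x^2 - 108*x - 216

Expanding det(x·I − A) (e.g. by cofactor expansion or by noting that A is similar to its Jordan form J, which has the same characteristic polynomial as A) gives
  χ_A(x) = x^4 - 17*x^3 + 90*x^2 - 108*x - 216
which factors as (x - 6)^3*(x + 1). The eigenvalues (with algebraic multiplicities) are λ = -1 with multiplicity 1, λ = 6 with multiplicity 3.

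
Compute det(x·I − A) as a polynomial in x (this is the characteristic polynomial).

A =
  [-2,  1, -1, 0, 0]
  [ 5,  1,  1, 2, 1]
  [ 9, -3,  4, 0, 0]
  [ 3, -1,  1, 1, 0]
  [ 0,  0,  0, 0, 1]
x^5 - 5*x^4 + 10*x^3 - 10*x^2 + 5*x - 1

Expanding det(x·I − A) (e.g. by cofactor expansion or by noting that A is similar to its Jordan form J, which has the same characteristic polynomial as A) gives
  χ_A(x) = x^5 - 5*x^4 + 10*x^3 - 10*x^2 + 5*x - 1
which factors as (x - 1)^5. The eigenvalues (with algebraic multiplicities) are λ = 1 with multiplicity 5.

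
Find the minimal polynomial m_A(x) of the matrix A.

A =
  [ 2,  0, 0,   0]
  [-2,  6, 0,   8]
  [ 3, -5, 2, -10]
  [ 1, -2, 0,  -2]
x^2 - 4*x + 4

The characteristic polynomial is χ_A(x) = (x - 2)^4, so the eigenvalues are known. The minimal polynomial is
  m_A(x) = Π_λ (x − λ)^{k_λ}
where k_λ is the size of the *largest* Jordan block for λ (equivalently, the smallest k with (A − λI)^k v = 0 for every generalised eigenvector v of λ).

  λ = 2: largest Jordan block has size 2, contributing (x − 2)^2

So m_A(x) = (x - 2)^2 = x^2 - 4*x + 4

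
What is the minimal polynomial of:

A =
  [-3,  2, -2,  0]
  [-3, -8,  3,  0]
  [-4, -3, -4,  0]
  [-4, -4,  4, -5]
x^3 + 15*x^2 + 75*x + 125

The characteristic polynomial is χ_A(x) = (x + 5)^4, so the eigenvalues are known. The minimal polynomial is
  m_A(x) = Π_λ (x − λ)^{k_λ}
where k_λ is the size of the *largest* Jordan block for λ (equivalently, the smallest k with (A − λI)^k v = 0 for every generalised eigenvector v of λ).

  λ = -5: largest Jordan block has size 3, contributing (x + 5)^3

So m_A(x) = (x + 5)^3 = x^3 + 15*x^2 + 75*x + 125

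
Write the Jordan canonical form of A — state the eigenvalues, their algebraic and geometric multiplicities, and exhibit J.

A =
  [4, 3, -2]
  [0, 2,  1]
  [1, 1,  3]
J_3(3)

The characteristic polynomial is
  det(x·I − A) = x^3 - 9*x^2 + 27*x - 27 = (x - 3)^3

Eigenvalues and multiplicities (the geometric multiplicity of λ is n − rank(A − λI), which equals the number of Jordan blocks for λ):
  λ = 3: algebraic multiplicity = 3, geometric multiplicity = 1

Determining the block sizes for each eigenvalue:
  λ = 3: one block (gm = 1), so the single block has size am = 3 → block sizes [3]

Assembling the blocks gives a Jordan form
J =
  [3, 1, 0]
  [0, 3, 1]
  [0, 0, 3]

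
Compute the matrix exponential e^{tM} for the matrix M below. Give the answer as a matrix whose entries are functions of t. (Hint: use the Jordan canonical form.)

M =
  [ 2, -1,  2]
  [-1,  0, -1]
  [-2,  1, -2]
e^{tM} =
  [t^2/2 + 2*t + 1, -t, t^2/2 + 2*t]
  [-t, 1, -t]
  [-t^2/2 - 2*t, t, -t^2/2 - 2*t + 1]

Strategy: write M = P · J · P⁻¹ where J is a Jordan canonical form, so e^{tM} = P · e^{tJ} · P⁻¹, and e^{tJ} can be computed block-by-block.

M has Jordan form
J =
  [0, 1, 0]
  [0, 0, 1]
  [0, 0, 0]
(up to reordering of blocks).

Per-block formulas:
  For a 3×3 Jordan block J_3(0): exp(t · J_3(0)) = e^(0t)·(I + t·N + (t^2/2)·N^2), where N is the 3×3 nilpotent shift.

After assembling e^{tJ} and conjugating by P, we get:

e^{tM} =
  [t^2/2 + 2*t + 1, -t, t^2/2 + 2*t]
  [-t, 1, -t]
  [-t^2/2 - 2*t, t, -t^2/2 - 2*t + 1]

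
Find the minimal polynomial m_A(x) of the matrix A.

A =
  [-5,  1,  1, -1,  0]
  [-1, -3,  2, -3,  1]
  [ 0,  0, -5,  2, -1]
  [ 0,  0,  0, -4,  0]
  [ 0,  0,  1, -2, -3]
x^2 + 8*x + 16

The characteristic polynomial is χ_A(x) = (x + 4)^5, so the eigenvalues are known. The minimal polynomial is
  m_A(x) = Π_λ (x − λ)^{k_λ}
where k_λ is the size of the *largest* Jordan block for λ (equivalently, the smallest k with (A − λI)^k v = 0 for every generalised eigenvector v of λ).

  λ = -4: largest Jordan block has size 2, contributing (x + 4)^2

So m_A(x) = (x + 4)^2 = x^2 + 8*x + 16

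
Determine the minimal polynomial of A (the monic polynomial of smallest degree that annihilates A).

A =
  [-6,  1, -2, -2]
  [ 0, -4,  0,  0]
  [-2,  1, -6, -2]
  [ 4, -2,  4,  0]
x^2 + 8*x + 16

The characteristic polynomial is χ_A(x) = (x + 4)^4, so the eigenvalues are known. The minimal polynomial is
  m_A(x) = Π_λ (x − λ)^{k_λ}
where k_λ is the size of the *largest* Jordan block for λ (equivalently, the smallest k with (A − λI)^k v = 0 for every generalised eigenvector v of λ).

  λ = -4: largest Jordan block has size 2, contributing (x + 4)^2

So m_A(x) = (x + 4)^2 = x^2 + 8*x + 16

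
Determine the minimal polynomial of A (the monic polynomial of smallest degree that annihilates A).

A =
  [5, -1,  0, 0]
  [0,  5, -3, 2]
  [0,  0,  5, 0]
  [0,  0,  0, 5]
x^3 - 15*x^2 + 75*x - 125

The characteristic polynomial is χ_A(x) = (x - 5)^4, so the eigenvalues are known. The minimal polynomial is
  m_A(x) = Π_λ (x − λ)^{k_λ}
where k_λ is the size of the *largest* Jordan block for λ (equivalently, the smallest k with (A − λI)^k v = 0 for every generalised eigenvector v of λ).

  λ = 5: largest Jordan block has size 3, contributing (x − 5)^3

So m_A(x) = (x - 5)^3 = x^3 - 15*x^2 + 75*x - 125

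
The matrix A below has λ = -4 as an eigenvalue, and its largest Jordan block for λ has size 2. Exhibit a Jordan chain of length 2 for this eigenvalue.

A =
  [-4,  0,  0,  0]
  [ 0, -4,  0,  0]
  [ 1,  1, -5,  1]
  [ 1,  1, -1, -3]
A Jordan chain for λ = -4 of length 2:
v_1 = (0, 0, 1, 1)ᵀ
v_2 = (1, 0, 0, 0)ᵀ

Let N = A − (-4)·I. We want v_2 with N^2 v_2 = 0 but N^1 v_2 ≠ 0; then v_{j-1} := N · v_j for j = 2, …, 2.

Pick v_2 = (1, 0, 0, 0)ᵀ.
Then v_1 = N · v_2 = (0, 0, 1, 1)ᵀ.

Sanity check: (A − (-4)·I) v_1 = (0, 0, 0, 0)ᵀ = 0. ✓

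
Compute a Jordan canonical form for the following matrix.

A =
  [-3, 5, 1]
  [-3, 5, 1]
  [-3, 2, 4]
J_1(0) ⊕ J_2(3)

The characteristic polynomial is
  det(x·I − A) = x^3 - 6*x^2 + 9*x = x*(x - 3)^2

Eigenvalues and multiplicities (the geometric multiplicity of λ is n − rank(A − λI), which equals the number of Jordan blocks for λ):
  λ = 0: algebraic multiplicity = 1, geometric multiplicity = 1
  λ = 3: algebraic multiplicity = 2, geometric multiplicity = 1

Determining the block sizes for each eigenvalue:
  λ = 0: one block (gm = 1), so the single block has size am = 1 → block sizes [1]
  λ = 3: one block (gm = 1), so the single block has size am = 2 → block sizes [2]

Assembling the blocks gives a Jordan form
J =
  [0, 0, 0]
  [0, 3, 1]
  [0, 0, 3]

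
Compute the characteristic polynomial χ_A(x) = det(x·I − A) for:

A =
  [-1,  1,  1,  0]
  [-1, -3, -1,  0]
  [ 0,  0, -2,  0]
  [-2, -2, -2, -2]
x^4 + 8*x^3 + 24*x^2 + 32*x + 16

Expanding det(x·I − A) (e.g. by cofactor expansion or by noting that A is similar to its Jordan form J, which has the same characteristic polynomial as A) gives
  χ_A(x) = x^4 + 8*x^3 + 24*x^2 + 32*x + 16
which factors as (x + 2)^4. The eigenvalues (with algebraic multiplicities) are λ = -2 with multiplicity 4.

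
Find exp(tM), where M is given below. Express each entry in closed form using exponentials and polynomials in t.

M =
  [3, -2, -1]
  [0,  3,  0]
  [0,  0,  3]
e^{tM} =
  [exp(3*t), -2*t*exp(3*t), -t*exp(3*t)]
  [0, exp(3*t), 0]
  [0, 0, exp(3*t)]

Strategy: write M = P · J · P⁻¹ where J is a Jordan canonical form, so e^{tM} = P · e^{tJ} · P⁻¹, and e^{tJ} can be computed block-by-block.

M has Jordan form
J =
  [3, 1, 0]
  [0, 3, 0]
  [0, 0, 3]
(up to reordering of blocks).

Per-block formulas:
  For a 1×1 block at λ = 3: exp(t · [3]) = [e^(3t)].
  For a 2×2 Jordan block J_2(3): exp(t · J_2(3)) = e^(3t)·(I + t·N), where N is the 2×2 nilpotent shift.

After assembling e^{tJ} and conjugating by P, we get:

e^{tM} =
  [exp(3*t), -2*t*exp(3*t), -t*exp(3*t)]
  [0, exp(3*t), 0]
  [0, 0, exp(3*t)]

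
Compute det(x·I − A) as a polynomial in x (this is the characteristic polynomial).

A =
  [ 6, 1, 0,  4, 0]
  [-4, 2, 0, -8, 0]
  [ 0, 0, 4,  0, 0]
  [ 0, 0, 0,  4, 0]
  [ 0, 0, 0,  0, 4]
x^5 - 20*x^4 + 160*x^3 - 640*x^2 + 1280*x - 1024

Expanding det(x·I − A) (e.g. by cofactor expansion or by noting that A is similar to its Jordan form J, which has the same characteristic polynomial as A) gives
  χ_A(x) = x^5 - 20*x^4 + 160*x^3 - 640*x^2 + 1280*x - 1024
which factors as (x - 4)^5. The eigenvalues (with algebraic multiplicities) are λ = 4 with multiplicity 5.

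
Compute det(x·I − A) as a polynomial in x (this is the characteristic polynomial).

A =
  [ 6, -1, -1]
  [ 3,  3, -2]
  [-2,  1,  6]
x^3 - 15*x^2 + 75*x - 125

Expanding det(x·I − A) (e.g. by cofactor expansion or by noting that A is similar to its Jordan form J, which has the same characteristic polynomial as A) gives
  χ_A(x) = x^3 - 15*x^2 + 75*x - 125
which factors as (x - 5)^3. The eigenvalues (with algebraic multiplicities) are λ = 5 with multiplicity 3.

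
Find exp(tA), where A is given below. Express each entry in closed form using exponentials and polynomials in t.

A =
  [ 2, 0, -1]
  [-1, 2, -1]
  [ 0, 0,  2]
e^{tA} =
  [exp(2*t), 0, -t*exp(2*t)]
  [-t*exp(2*t), exp(2*t), t^2*exp(2*t)/2 - t*exp(2*t)]
  [0, 0, exp(2*t)]

Strategy: write A = P · J · P⁻¹ where J is a Jordan canonical form, so e^{tA} = P · e^{tJ} · P⁻¹, and e^{tJ} can be computed block-by-block.

A has Jordan form
J =
  [2, 1, 0]
  [0, 2, 1]
  [0, 0, 2]
(up to reordering of blocks).

Per-block formulas:
  For a 3×3 Jordan block J_3(2): exp(t · J_3(2)) = e^(2t)·(I + t·N + (t^2/2)·N^2), where N is the 3×3 nilpotent shift.

After assembling e^{tJ} and conjugating by P, we get:

e^{tA} =
  [exp(2*t), 0, -t*exp(2*t)]
  [-t*exp(2*t), exp(2*t), t^2*exp(2*t)/2 - t*exp(2*t)]
  [0, 0, exp(2*t)]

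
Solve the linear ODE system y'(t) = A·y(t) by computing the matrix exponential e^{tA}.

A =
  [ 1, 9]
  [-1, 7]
e^{tA} =
  [-3*t*exp(4*t) + exp(4*t), 9*t*exp(4*t)]
  [-t*exp(4*t), 3*t*exp(4*t) + exp(4*t)]

Strategy: write A = P · J · P⁻¹ where J is a Jordan canonical form, so e^{tA} = P · e^{tJ} · P⁻¹, and e^{tJ} can be computed block-by-block.

A has Jordan form
J =
  [4, 1]
  [0, 4]
(up to reordering of blocks).

Per-block formulas:
  For a 2×2 Jordan block J_2(4): exp(t · J_2(4)) = e^(4t)·(I + t·N), where N is the 2×2 nilpotent shift.

After assembling e^{tJ} and conjugating by P, we get:

e^{tA} =
  [-3*t*exp(4*t) + exp(4*t), 9*t*exp(4*t)]
  [-t*exp(4*t), 3*t*exp(4*t) + exp(4*t)]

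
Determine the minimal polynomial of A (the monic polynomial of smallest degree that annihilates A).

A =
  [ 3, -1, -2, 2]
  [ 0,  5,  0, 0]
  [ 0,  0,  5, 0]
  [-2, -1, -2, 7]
x^2 - 10*x + 25

The characteristic polynomial is χ_A(x) = (x - 5)^4, so the eigenvalues are known. The minimal polynomial is
  m_A(x) = Π_λ (x − λ)^{k_λ}
where k_λ is the size of the *largest* Jordan block for λ (equivalently, the smallest k with (A − λI)^k v = 0 for every generalised eigenvector v of λ).

  λ = 5: largest Jordan block has size 2, contributing (x − 5)^2

So m_A(x) = (x - 5)^2 = x^2 - 10*x + 25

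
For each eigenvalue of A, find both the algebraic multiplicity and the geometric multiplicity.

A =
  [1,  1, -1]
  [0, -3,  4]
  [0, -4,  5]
λ = 1: alg = 3, geom = 2

Step 1 — factor the characteristic polynomial to read off the algebraic multiplicities:
  χ_A(x) = (x - 1)^3

Step 2 — compute geometric multiplicities via the rank-nullity identity g(λ) = n − rank(A − λI):
  rank(A − (1)·I) = 1, so dim ker(A − (1)·I) = n − 1 = 2

Summary:
  λ = 1: algebraic multiplicity = 3, geometric multiplicity = 2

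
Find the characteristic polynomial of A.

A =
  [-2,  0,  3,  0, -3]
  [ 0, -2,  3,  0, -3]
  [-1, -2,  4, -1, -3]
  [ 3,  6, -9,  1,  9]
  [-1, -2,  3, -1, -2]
x^5 + x^4 - 5*x^3 - x^2 + 8*x - 4

Expanding det(x·I − A) (e.g. by cofactor expansion or by noting that A is similar to its Jordan form J, which has the same characteristic polynomial as A) gives
  χ_A(x) = x^5 + x^4 - 5*x^3 - x^2 + 8*x - 4
which factors as (x - 1)^3*(x + 2)^2. The eigenvalues (with algebraic multiplicities) are λ = -2 with multiplicity 2, λ = 1 with multiplicity 3.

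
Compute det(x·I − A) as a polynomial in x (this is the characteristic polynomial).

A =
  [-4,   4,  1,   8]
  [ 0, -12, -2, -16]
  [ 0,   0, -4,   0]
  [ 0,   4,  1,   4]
x^4 + 16*x^3 + 96*x^2 + 256*x + 256

Expanding det(x·I − A) (e.g. by cofactor expansion or by noting that A is similar to its Jordan form J, which has the same characteristic polynomial as A) gives
  χ_A(x) = x^4 + 16*x^3 + 96*x^2 + 256*x + 256
which factors as (x + 4)^4. The eigenvalues (with algebraic multiplicities) are λ = -4 with multiplicity 4.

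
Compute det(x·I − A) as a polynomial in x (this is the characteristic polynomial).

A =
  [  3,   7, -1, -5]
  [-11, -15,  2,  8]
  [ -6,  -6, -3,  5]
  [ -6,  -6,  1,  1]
x^4 + 14*x^3 + 72*x^2 + 160*x + 128

Expanding det(x·I − A) (e.g. by cofactor expansion or by noting that A is similar to its Jordan form J, which has the same characteristic polynomial as A) gives
  χ_A(x) = x^4 + 14*x^3 + 72*x^2 + 160*x + 128
which factors as (x + 2)*(x + 4)^3. The eigenvalues (with algebraic multiplicities) are λ = -4 with multiplicity 3, λ = -2 with multiplicity 1.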